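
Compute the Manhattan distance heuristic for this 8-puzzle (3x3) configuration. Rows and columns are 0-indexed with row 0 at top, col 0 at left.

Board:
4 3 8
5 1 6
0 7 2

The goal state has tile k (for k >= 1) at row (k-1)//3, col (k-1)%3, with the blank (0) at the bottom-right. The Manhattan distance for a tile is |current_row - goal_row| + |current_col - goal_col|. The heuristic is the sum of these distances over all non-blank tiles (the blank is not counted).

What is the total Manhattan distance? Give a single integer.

Answer: 12

Derivation:
Tile 4: (0,0)->(1,0) = 1
Tile 3: (0,1)->(0,2) = 1
Tile 8: (0,2)->(2,1) = 3
Tile 5: (1,0)->(1,1) = 1
Tile 1: (1,1)->(0,0) = 2
Tile 6: (1,2)->(1,2) = 0
Tile 7: (2,1)->(2,0) = 1
Tile 2: (2,2)->(0,1) = 3
Sum: 1 + 1 + 3 + 1 + 2 + 0 + 1 + 3 = 12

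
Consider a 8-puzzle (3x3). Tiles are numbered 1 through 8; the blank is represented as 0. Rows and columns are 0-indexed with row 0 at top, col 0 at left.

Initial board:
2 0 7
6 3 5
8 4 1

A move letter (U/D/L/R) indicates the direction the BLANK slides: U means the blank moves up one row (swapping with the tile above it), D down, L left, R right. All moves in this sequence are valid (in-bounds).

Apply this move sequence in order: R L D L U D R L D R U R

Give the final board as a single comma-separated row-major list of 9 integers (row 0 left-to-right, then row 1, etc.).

After move 1 (R):
2 7 0
6 3 5
8 4 1

After move 2 (L):
2 0 7
6 3 5
8 4 1

After move 3 (D):
2 3 7
6 0 5
8 4 1

After move 4 (L):
2 3 7
0 6 5
8 4 1

After move 5 (U):
0 3 7
2 6 5
8 4 1

After move 6 (D):
2 3 7
0 6 5
8 4 1

After move 7 (R):
2 3 7
6 0 5
8 4 1

After move 8 (L):
2 3 7
0 6 5
8 4 1

After move 9 (D):
2 3 7
8 6 5
0 4 1

After move 10 (R):
2 3 7
8 6 5
4 0 1

After move 11 (U):
2 3 7
8 0 5
4 6 1

After move 12 (R):
2 3 7
8 5 0
4 6 1

Answer: 2, 3, 7, 8, 5, 0, 4, 6, 1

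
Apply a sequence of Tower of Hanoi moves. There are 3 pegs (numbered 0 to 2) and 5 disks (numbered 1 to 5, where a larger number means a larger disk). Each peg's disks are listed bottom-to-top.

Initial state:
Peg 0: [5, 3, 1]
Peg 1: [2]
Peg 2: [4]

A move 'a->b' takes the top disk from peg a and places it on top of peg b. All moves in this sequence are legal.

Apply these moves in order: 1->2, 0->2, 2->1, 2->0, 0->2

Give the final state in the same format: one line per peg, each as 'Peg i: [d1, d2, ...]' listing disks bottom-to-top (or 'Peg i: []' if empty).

Answer: Peg 0: [5, 3]
Peg 1: [1]
Peg 2: [4, 2]

Derivation:
After move 1 (1->2):
Peg 0: [5, 3, 1]
Peg 1: []
Peg 2: [4, 2]

After move 2 (0->2):
Peg 0: [5, 3]
Peg 1: []
Peg 2: [4, 2, 1]

After move 3 (2->1):
Peg 0: [5, 3]
Peg 1: [1]
Peg 2: [4, 2]

After move 4 (2->0):
Peg 0: [5, 3, 2]
Peg 1: [1]
Peg 2: [4]

After move 5 (0->2):
Peg 0: [5, 3]
Peg 1: [1]
Peg 2: [4, 2]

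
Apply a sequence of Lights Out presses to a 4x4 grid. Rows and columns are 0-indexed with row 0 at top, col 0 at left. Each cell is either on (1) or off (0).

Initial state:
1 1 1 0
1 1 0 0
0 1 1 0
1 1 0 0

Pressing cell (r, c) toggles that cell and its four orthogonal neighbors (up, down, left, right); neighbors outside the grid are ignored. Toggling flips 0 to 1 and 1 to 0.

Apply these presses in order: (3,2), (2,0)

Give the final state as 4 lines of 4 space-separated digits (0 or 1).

After press 1 at (3,2):
1 1 1 0
1 1 0 0
0 1 0 0
1 0 1 1

After press 2 at (2,0):
1 1 1 0
0 1 0 0
1 0 0 0
0 0 1 1

Answer: 1 1 1 0
0 1 0 0
1 0 0 0
0 0 1 1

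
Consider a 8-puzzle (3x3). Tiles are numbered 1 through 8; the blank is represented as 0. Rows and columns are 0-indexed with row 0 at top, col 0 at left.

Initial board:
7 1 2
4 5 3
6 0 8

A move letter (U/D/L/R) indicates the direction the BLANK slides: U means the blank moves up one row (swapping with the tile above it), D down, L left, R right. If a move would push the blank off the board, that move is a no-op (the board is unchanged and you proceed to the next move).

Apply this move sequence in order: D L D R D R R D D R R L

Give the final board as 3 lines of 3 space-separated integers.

After move 1 (D):
7 1 2
4 5 3
6 0 8

After move 2 (L):
7 1 2
4 5 3
0 6 8

After move 3 (D):
7 1 2
4 5 3
0 6 8

After move 4 (R):
7 1 2
4 5 3
6 0 8

After move 5 (D):
7 1 2
4 5 3
6 0 8

After move 6 (R):
7 1 2
4 5 3
6 8 0

After move 7 (R):
7 1 2
4 5 3
6 8 0

After move 8 (D):
7 1 2
4 5 3
6 8 0

After move 9 (D):
7 1 2
4 5 3
6 8 0

After move 10 (R):
7 1 2
4 5 3
6 8 0

After move 11 (R):
7 1 2
4 5 3
6 8 0

After move 12 (L):
7 1 2
4 5 3
6 0 8

Answer: 7 1 2
4 5 3
6 0 8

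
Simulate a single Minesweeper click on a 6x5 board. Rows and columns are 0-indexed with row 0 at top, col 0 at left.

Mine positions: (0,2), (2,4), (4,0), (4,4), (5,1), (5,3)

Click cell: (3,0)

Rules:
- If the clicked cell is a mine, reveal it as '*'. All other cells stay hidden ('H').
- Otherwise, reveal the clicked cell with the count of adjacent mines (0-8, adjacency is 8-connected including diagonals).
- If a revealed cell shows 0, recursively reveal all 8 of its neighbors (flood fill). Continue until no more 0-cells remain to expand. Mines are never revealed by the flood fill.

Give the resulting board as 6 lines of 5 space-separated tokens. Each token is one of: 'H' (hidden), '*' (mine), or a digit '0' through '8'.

H H H H H
H H H H H
H H H H H
1 H H H H
H H H H H
H H H H H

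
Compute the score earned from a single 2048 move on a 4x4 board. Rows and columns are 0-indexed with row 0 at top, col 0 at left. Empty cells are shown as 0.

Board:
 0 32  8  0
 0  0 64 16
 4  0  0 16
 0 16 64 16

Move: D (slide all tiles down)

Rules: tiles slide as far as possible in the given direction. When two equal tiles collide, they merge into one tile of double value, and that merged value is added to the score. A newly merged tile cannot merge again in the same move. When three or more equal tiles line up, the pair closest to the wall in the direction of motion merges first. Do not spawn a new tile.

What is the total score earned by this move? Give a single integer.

Slide down:
col 0: [0, 0, 4, 0] -> [0, 0, 0, 4]  score +0 (running 0)
col 1: [32, 0, 0, 16] -> [0, 0, 32, 16]  score +0 (running 0)
col 2: [8, 64, 0, 64] -> [0, 0, 8, 128]  score +128 (running 128)
col 3: [0, 16, 16, 16] -> [0, 0, 16, 32]  score +32 (running 160)
Board after move:
  0   0   0   0
  0   0   0   0
  0  32   8  16
  4  16 128  32

Answer: 160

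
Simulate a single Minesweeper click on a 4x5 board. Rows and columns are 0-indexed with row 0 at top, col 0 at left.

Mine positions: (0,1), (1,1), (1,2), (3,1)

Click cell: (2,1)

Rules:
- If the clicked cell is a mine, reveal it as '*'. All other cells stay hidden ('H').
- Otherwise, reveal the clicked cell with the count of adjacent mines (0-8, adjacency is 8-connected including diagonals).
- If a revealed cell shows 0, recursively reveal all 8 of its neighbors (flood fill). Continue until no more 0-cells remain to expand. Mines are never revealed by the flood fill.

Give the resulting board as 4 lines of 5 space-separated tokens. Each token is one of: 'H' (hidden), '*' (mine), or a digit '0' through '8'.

H H H H H
H H H H H
H 3 H H H
H H H H H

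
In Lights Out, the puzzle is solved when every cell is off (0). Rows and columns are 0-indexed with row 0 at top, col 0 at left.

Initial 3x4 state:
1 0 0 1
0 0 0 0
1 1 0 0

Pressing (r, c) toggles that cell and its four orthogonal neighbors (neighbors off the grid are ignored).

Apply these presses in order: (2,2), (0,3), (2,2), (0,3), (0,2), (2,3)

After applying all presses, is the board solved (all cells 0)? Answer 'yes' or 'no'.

Answer: no

Derivation:
After press 1 at (2,2):
1 0 0 1
0 0 1 0
1 0 1 1

After press 2 at (0,3):
1 0 1 0
0 0 1 1
1 0 1 1

After press 3 at (2,2):
1 0 1 0
0 0 0 1
1 1 0 0

After press 4 at (0,3):
1 0 0 1
0 0 0 0
1 1 0 0

After press 5 at (0,2):
1 1 1 0
0 0 1 0
1 1 0 0

After press 6 at (2,3):
1 1 1 0
0 0 1 1
1 1 1 1

Lights still on: 9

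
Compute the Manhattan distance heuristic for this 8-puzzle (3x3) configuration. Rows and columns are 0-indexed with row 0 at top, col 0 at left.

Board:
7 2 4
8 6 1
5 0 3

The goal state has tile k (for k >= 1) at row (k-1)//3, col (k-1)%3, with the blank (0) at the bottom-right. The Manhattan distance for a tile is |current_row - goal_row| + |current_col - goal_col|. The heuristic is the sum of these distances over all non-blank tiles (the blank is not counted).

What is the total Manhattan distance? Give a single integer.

Tile 7: (0,0)->(2,0) = 2
Tile 2: (0,1)->(0,1) = 0
Tile 4: (0,2)->(1,0) = 3
Tile 8: (1,0)->(2,1) = 2
Tile 6: (1,1)->(1,2) = 1
Tile 1: (1,2)->(0,0) = 3
Tile 5: (2,0)->(1,1) = 2
Tile 3: (2,2)->(0,2) = 2
Sum: 2 + 0 + 3 + 2 + 1 + 3 + 2 + 2 = 15

Answer: 15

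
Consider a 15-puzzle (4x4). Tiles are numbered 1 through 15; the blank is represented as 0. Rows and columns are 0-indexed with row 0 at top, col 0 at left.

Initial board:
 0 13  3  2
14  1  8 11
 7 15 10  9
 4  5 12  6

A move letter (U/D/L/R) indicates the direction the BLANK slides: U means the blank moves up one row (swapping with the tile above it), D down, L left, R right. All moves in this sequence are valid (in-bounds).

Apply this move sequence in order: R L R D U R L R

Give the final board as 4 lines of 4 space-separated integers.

Answer: 13  3  0  2
14  1  8 11
 7 15 10  9
 4  5 12  6

Derivation:
After move 1 (R):
13  0  3  2
14  1  8 11
 7 15 10  9
 4  5 12  6

After move 2 (L):
 0 13  3  2
14  1  8 11
 7 15 10  9
 4  5 12  6

After move 3 (R):
13  0  3  2
14  1  8 11
 7 15 10  9
 4  5 12  6

After move 4 (D):
13  1  3  2
14  0  8 11
 7 15 10  9
 4  5 12  6

After move 5 (U):
13  0  3  2
14  1  8 11
 7 15 10  9
 4  5 12  6

After move 6 (R):
13  3  0  2
14  1  8 11
 7 15 10  9
 4  5 12  6

After move 7 (L):
13  0  3  2
14  1  8 11
 7 15 10  9
 4  5 12  6

After move 8 (R):
13  3  0  2
14  1  8 11
 7 15 10  9
 4  5 12  6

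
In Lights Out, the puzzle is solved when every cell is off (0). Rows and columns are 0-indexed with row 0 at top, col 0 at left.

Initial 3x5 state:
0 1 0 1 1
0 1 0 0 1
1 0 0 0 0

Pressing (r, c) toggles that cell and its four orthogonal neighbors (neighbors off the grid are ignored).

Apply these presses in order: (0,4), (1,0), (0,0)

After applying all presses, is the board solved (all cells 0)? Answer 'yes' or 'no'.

After press 1 at (0,4):
0 1 0 0 0
0 1 0 0 0
1 0 0 0 0

After press 2 at (1,0):
1 1 0 0 0
1 0 0 0 0
0 0 0 0 0

After press 3 at (0,0):
0 0 0 0 0
0 0 0 0 0
0 0 0 0 0

Lights still on: 0

Answer: yes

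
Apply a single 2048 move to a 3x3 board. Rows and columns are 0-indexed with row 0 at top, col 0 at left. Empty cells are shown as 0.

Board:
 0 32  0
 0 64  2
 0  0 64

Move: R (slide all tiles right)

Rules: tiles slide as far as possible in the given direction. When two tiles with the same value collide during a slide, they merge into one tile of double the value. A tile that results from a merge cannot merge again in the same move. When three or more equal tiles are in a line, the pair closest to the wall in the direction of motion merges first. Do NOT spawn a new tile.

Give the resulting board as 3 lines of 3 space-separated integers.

Answer:  0  0 32
 0 64  2
 0  0 64

Derivation:
Slide right:
row 0: [0, 32, 0] -> [0, 0, 32]
row 1: [0, 64, 2] -> [0, 64, 2]
row 2: [0, 0, 64] -> [0, 0, 64]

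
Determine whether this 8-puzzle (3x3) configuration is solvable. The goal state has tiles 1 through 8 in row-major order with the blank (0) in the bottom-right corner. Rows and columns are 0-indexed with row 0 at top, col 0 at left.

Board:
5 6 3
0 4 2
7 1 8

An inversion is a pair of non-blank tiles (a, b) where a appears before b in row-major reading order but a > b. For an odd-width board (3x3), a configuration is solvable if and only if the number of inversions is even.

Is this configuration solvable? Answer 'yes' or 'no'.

Answer: yes

Derivation:
Inversions (pairs i<j in row-major order where tile[i] > tile[j] > 0): 14
14 is even, so the puzzle is solvable.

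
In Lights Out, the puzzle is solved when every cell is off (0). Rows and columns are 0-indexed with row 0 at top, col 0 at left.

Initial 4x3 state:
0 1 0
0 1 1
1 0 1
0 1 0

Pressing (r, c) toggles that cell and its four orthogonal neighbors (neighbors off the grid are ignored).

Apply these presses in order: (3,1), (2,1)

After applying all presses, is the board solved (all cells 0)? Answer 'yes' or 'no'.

Answer: no

Derivation:
After press 1 at (3,1):
0 1 0
0 1 1
1 1 1
1 0 1

After press 2 at (2,1):
0 1 0
0 0 1
0 0 0
1 1 1

Lights still on: 5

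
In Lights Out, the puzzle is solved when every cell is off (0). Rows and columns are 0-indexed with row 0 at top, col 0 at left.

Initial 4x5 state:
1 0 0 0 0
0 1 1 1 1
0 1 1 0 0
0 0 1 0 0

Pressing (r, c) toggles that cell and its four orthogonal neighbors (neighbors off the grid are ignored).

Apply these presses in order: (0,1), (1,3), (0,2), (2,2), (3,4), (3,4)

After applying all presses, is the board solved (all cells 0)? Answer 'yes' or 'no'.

After press 1 at (0,1):
0 1 1 0 0
0 0 1 1 1
0 1 1 0 0
0 0 1 0 0

After press 2 at (1,3):
0 1 1 1 0
0 0 0 0 0
0 1 1 1 0
0 0 1 0 0

After press 3 at (0,2):
0 0 0 0 0
0 0 1 0 0
0 1 1 1 0
0 0 1 0 0

After press 4 at (2,2):
0 0 0 0 0
0 0 0 0 0
0 0 0 0 0
0 0 0 0 0

After press 5 at (3,4):
0 0 0 0 0
0 0 0 0 0
0 0 0 0 1
0 0 0 1 1

After press 6 at (3,4):
0 0 0 0 0
0 0 0 0 0
0 0 0 0 0
0 0 0 0 0

Lights still on: 0

Answer: yes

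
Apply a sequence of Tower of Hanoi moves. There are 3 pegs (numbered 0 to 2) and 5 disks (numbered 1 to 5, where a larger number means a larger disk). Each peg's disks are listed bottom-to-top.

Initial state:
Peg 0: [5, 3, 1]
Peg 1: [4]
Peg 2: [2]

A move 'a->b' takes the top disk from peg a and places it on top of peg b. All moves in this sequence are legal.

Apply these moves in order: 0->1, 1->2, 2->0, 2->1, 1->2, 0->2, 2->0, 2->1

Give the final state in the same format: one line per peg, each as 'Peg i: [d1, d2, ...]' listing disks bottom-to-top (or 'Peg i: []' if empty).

Answer: Peg 0: [5, 3, 1]
Peg 1: [4, 2]
Peg 2: []

Derivation:
After move 1 (0->1):
Peg 0: [5, 3]
Peg 1: [4, 1]
Peg 2: [2]

After move 2 (1->2):
Peg 0: [5, 3]
Peg 1: [4]
Peg 2: [2, 1]

After move 3 (2->0):
Peg 0: [5, 3, 1]
Peg 1: [4]
Peg 2: [2]

After move 4 (2->1):
Peg 0: [5, 3, 1]
Peg 1: [4, 2]
Peg 2: []

After move 5 (1->2):
Peg 0: [5, 3, 1]
Peg 1: [4]
Peg 2: [2]

After move 6 (0->2):
Peg 0: [5, 3]
Peg 1: [4]
Peg 2: [2, 1]

After move 7 (2->0):
Peg 0: [5, 3, 1]
Peg 1: [4]
Peg 2: [2]

After move 8 (2->1):
Peg 0: [5, 3, 1]
Peg 1: [4, 2]
Peg 2: []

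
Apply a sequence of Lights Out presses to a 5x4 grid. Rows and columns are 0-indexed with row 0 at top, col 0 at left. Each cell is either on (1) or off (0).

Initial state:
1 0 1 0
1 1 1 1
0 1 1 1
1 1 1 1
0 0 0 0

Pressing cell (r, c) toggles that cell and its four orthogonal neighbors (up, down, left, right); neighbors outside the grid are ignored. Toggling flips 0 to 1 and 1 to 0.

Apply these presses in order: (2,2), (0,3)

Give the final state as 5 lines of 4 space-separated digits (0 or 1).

Answer: 1 0 0 1
1 1 0 0
0 0 0 0
1 1 0 1
0 0 0 0

Derivation:
After press 1 at (2,2):
1 0 1 0
1 1 0 1
0 0 0 0
1 1 0 1
0 0 0 0

After press 2 at (0,3):
1 0 0 1
1 1 0 0
0 0 0 0
1 1 0 1
0 0 0 0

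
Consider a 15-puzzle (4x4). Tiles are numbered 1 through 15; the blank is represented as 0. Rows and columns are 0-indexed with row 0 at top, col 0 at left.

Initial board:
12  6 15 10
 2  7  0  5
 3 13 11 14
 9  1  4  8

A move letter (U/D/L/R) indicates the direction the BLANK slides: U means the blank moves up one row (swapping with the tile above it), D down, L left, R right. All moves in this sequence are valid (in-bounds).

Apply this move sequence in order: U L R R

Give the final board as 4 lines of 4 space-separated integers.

Answer: 12  6 10  0
 2  7 15  5
 3 13 11 14
 9  1  4  8

Derivation:
After move 1 (U):
12  6  0 10
 2  7 15  5
 3 13 11 14
 9  1  4  8

After move 2 (L):
12  0  6 10
 2  7 15  5
 3 13 11 14
 9  1  4  8

After move 3 (R):
12  6  0 10
 2  7 15  5
 3 13 11 14
 9  1  4  8

After move 4 (R):
12  6 10  0
 2  7 15  5
 3 13 11 14
 9  1  4  8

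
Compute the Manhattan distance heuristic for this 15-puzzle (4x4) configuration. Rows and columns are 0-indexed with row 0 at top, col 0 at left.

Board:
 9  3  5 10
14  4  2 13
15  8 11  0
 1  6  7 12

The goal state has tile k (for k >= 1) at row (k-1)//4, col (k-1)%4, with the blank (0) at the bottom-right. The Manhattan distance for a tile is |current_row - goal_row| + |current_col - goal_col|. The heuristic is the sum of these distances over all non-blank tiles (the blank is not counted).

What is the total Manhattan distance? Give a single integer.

Answer: 37

Derivation:
Tile 9: at (0,0), goal (2,0), distance |0-2|+|0-0| = 2
Tile 3: at (0,1), goal (0,2), distance |0-0|+|1-2| = 1
Tile 5: at (0,2), goal (1,0), distance |0-1|+|2-0| = 3
Tile 10: at (0,3), goal (2,1), distance |0-2|+|3-1| = 4
Tile 14: at (1,0), goal (3,1), distance |1-3|+|0-1| = 3
Tile 4: at (1,1), goal (0,3), distance |1-0|+|1-3| = 3
Tile 2: at (1,2), goal (0,1), distance |1-0|+|2-1| = 2
Tile 13: at (1,3), goal (3,0), distance |1-3|+|3-0| = 5
Tile 15: at (2,0), goal (3,2), distance |2-3|+|0-2| = 3
Tile 8: at (2,1), goal (1,3), distance |2-1|+|1-3| = 3
Tile 11: at (2,2), goal (2,2), distance |2-2|+|2-2| = 0
Tile 1: at (3,0), goal (0,0), distance |3-0|+|0-0| = 3
Tile 6: at (3,1), goal (1,1), distance |3-1|+|1-1| = 2
Tile 7: at (3,2), goal (1,2), distance |3-1|+|2-2| = 2
Tile 12: at (3,3), goal (2,3), distance |3-2|+|3-3| = 1
Sum: 2 + 1 + 3 + 4 + 3 + 3 + 2 + 5 + 3 + 3 + 0 + 3 + 2 + 2 + 1 = 37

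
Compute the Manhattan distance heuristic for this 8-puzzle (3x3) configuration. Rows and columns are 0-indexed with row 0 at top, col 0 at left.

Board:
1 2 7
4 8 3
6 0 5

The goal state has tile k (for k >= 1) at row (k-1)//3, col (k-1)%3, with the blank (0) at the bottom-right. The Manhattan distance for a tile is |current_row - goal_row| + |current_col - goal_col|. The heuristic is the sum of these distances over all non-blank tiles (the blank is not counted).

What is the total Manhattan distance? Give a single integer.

Tile 1: (0,0)->(0,0) = 0
Tile 2: (0,1)->(0,1) = 0
Tile 7: (0,2)->(2,0) = 4
Tile 4: (1,0)->(1,0) = 0
Tile 8: (1,1)->(2,1) = 1
Tile 3: (1,2)->(0,2) = 1
Tile 6: (2,0)->(1,2) = 3
Tile 5: (2,2)->(1,1) = 2
Sum: 0 + 0 + 4 + 0 + 1 + 1 + 3 + 2 = 11

Answer: 11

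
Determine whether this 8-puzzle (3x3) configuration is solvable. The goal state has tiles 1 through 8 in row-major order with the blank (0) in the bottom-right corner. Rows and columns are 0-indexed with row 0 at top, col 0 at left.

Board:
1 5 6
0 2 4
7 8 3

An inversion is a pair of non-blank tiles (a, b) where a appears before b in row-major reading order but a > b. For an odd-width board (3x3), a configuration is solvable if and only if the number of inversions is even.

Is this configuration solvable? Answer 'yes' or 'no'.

Answer: no

Derivation:
Inversions (pairs i<j in row-major order where tile[i] > tile[j] > 0): 9
9 is odd, so the puzzle is not solvable.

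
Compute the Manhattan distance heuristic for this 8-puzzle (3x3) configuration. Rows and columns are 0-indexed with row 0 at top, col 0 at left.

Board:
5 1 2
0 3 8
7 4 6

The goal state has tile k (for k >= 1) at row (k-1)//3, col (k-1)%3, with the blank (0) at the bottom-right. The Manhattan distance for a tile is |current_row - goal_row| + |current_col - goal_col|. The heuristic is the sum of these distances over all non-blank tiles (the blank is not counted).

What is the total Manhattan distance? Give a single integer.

Answer: 11

Derivation:
Tile 5: at (0,0), goal (1,1), distance |0-1|+|0-1| = 2
Tile 1: at (0,1), goal (0,0), distance |0-0|+|1-0| = 1
Tile 2: at (0,2), goal (0,1), distance |0-0|+|2-1| = 1
Tile 3: at (1,1), goal (0,2), distance |1-0|+|1-2| = 2
Tile 8: at (1,2), goal (2,1), distance |1-2|+|2-1| = 2
Tile 7: at (2,0), goal (2,0), distance |2-2|+|0-0| = 0
Tile 4: at (2,1), goal (1,0), distance |2-1|+|1-0| = 2
Tile 6: at (2,2), goal (1,2), distance |2-1|+|2-2| = 1
Sum: 2 + 1 + 1 + 2 + 2 + 0 + 2 + 1 = 11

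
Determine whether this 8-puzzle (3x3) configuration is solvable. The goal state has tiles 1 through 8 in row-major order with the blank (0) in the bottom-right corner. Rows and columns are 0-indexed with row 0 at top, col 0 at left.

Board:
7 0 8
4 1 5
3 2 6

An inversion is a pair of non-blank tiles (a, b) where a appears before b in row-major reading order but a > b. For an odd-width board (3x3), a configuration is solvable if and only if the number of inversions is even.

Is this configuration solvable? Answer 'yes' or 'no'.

Answer: yes

Derivation:
Inversions (pairs i<j in row-major order where tile[i] > tile[j] > 0): 18
18 is even, so the puzzle is solvable.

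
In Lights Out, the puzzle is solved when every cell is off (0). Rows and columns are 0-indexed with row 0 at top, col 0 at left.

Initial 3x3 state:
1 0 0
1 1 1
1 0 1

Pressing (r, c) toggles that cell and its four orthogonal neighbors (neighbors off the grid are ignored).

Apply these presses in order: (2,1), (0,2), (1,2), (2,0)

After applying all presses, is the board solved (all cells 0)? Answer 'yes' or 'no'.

Answer: no

Derivation:
After press 1 at (2,1):
1 0 0
1 0 1
0 1 0

After press 2 at (0,2):
1 1 1
1 0 0
0 1 0

After press 3 at (1,2):
1 1 0
1 1 1
0 1 1

After press 4 at (2,0):
1 1 0
0 1 1
1 0 1

Lights still on: 6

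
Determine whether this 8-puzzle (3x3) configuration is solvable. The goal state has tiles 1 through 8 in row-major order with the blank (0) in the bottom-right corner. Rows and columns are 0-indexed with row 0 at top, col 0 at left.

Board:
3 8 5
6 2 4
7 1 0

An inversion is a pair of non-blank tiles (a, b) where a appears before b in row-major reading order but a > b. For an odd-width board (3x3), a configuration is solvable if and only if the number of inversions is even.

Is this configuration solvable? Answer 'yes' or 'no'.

Inversions (pairs i<j in row-major order where tile[i] > tile[j] > 0): 17
17 is odd, so the puzzle is not solvable.

Answer: no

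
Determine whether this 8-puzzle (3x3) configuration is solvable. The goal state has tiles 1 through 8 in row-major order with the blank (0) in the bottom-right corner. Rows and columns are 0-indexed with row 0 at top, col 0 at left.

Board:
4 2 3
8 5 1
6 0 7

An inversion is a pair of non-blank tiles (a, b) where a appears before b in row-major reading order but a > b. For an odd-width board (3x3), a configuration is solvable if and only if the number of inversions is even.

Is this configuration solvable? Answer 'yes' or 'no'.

Inversions (pairs i<j in row-major order where tile[i] > tile[j] > 0): 10
10 is even, so the puzzle is solvable.

Answer: yes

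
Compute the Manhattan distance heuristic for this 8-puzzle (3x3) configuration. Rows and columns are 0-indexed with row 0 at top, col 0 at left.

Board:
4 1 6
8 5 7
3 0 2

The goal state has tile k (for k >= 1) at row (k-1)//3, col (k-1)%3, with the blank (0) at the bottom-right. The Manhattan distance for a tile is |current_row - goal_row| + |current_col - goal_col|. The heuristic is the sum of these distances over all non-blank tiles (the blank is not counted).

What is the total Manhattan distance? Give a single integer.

Tile 4: at (0,0), goal (1,0), distance |0-1|+|0-0| = 1
Tile 1: at (0,1), goal (0,0), distance |0-0|+|1-0| = 1
Tile 6: at (0,2), goal (1,2), distance |0-1|+|2-2| = 1
Tile 8: at (1,0), goal (2,1), distance |1-2|+|0-1| = 2
Tile 5: at (1,1), goal (1,1), distance |1-1|+|1-1| = 0
Tile 7: at (1,2), goal (2,0), distance |1-2|+|2-0| = 3
Tile 3: at (2,0), goal (0,2), distance |2-0|+|0-2| = 4
Tile 2: at (2,2), goal (0,1), distance |2-0|+|2-1| = 3
Sum: 1 + 1 + 1 + 2 + 0 + 3 + 4 + 3 = 15

Answer: 15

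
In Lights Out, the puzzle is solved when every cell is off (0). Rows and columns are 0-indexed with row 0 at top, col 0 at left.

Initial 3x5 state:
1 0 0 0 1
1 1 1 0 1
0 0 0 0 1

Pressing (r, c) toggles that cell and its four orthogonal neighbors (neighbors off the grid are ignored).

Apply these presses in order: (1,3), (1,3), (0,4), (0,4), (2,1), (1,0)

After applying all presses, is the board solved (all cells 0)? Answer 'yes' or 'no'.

After press 1 at (1,3):
1 0 0 1 1
1 1 0 1 0
0 0 0 1 1

After press 2 at (1,3):
1 0 0 0 1
1 1 1 0 1
0 0 0 0 1

After press 3 at (0,4):
1 0 0 1 0
1 1 1 0 0
0 0 0 0 1

After press 4 at (0,4):
1 0 0 0 1
1 1 1 0 1
0 0 0 0 1

After press 5 at (2,1):
1 0 0 0 1
1 0 1 0 1
1 1 1 0 1

After press 6 at (1,0):
0 0 0 0 1
0 1 1 0 1
0 1 1 0 1

Lights still on: 7

Answer: no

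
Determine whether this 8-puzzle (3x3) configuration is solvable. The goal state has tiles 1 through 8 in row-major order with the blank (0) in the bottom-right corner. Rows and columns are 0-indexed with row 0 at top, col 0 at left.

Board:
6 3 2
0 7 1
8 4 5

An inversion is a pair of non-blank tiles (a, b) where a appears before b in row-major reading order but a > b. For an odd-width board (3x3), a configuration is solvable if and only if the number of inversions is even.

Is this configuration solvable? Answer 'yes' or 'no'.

Inversions (pairs i<j in row-major order where tile[i] > tile[j] > 0): 13
13 is odd, so the puzzle is not solvable.

Answer: no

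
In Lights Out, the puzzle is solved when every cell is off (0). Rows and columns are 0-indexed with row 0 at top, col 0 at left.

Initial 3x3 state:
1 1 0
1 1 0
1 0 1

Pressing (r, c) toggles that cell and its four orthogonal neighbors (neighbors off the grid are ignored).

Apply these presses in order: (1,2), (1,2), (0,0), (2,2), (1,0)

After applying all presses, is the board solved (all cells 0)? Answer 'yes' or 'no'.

After press 1 at (1,2):
1 1 1
1 0 1
1 0 0

After press 2 at (1,2):
1 1 0
1 1 0
1 0 1

After press 3 at (0,0):
0 0 0
0 1 0
1 0 1

After press 4 at (2,2):
0 0 0
0 1 1
1 1 0

After press 5 at (1,0):
1 0 0
1 0 1
0 1 0

Lights still on: 4

Answer: no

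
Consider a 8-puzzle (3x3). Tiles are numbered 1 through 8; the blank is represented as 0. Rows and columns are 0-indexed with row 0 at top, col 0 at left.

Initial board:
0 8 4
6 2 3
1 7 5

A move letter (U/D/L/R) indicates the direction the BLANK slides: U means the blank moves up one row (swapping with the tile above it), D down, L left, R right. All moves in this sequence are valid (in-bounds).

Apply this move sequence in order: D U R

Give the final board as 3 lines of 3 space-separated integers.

Answer: 8 0 4
6 2 3
1 7 5

Derivation:
After move 1 (D):
6 8 4
0 2 3
1 7 5

After move 2 (U):
0 8 4
6 2 3
1 7 5

After move 3 (R):
8 0 4
6 2 3
1 7 5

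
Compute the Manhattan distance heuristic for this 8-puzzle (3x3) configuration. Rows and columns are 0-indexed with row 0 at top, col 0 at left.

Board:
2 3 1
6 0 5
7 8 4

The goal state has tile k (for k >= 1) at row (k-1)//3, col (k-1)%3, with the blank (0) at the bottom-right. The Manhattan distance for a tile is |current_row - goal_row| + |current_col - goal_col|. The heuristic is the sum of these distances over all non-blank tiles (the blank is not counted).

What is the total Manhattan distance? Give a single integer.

Tile 2: (0,0)->(0,1) = 1
Tile 3: (0,1)->(0,2) = 1
Tile 1: (0,2)->(0,0) = 2
Tile 6: (1,0)->(1,2) = 2
Tile 5: (1,2)->(1,1) = 1
Tile 7: (2,0)->(2,0) = 0
Tile 8: (2,1)->(2,1) = 0
Tile 4: (2,2)->(1,0) = 3
Sum: 1 + 1 + 2 + 2 + 1 + 0 + 0 + 3 = 10

Answer: 10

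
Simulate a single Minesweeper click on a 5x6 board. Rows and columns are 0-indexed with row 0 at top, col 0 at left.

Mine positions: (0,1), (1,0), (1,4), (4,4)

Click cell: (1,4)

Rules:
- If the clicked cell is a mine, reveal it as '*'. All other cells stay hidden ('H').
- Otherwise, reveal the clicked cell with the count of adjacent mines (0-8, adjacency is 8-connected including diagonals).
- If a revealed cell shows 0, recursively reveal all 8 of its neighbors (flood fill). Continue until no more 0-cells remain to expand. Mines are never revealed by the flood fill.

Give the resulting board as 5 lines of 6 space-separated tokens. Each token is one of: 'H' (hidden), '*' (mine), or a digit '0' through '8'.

H H H H H H
H H H H * H
H H H H H H
H H H H H H
H H H H H H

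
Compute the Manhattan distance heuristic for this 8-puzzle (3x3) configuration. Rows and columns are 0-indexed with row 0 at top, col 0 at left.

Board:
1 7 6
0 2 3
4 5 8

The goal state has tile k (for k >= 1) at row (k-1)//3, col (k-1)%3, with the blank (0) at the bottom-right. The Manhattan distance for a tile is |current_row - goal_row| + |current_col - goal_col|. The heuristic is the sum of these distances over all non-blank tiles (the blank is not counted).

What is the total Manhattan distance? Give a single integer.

Answer: 9

Derivation:
Tile 1: (0,0)->(0,0) = 0
Tile 7: (0,1)->(2,0) = 3
Tile 6: (0,2)->(1,2) = 1
Tile 2: (1,1)->(0,1) = 1
Tile 3: (1,2)->(0,2) = 1
Tile 4: (2,0)->(1,0) = 1
Tile 5: (2,1)->(1,1) = 1
Tile 8: (2,2)->(2,1) = 1
Sum: 0 + 3 + 1 + 1 + 1 + 1 + 1 + 1 = 9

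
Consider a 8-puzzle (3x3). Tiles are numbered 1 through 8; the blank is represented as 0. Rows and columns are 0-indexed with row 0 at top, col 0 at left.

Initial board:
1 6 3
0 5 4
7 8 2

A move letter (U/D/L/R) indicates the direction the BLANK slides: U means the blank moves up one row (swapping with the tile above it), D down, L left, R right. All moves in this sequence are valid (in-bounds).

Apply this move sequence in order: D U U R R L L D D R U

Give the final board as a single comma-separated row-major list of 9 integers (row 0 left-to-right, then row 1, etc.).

After move 1 (D):
1 6 3
7 5 4
0 8 2

After move 2 (U):
1 6 3
0 5 4
7 8 2

After move 3 (U):
0 6 3
1 5 4
7 8 2

After move 4 (R):
6 0 3
1 5 4
7 8 2

After move 5 (R):
6 3 0
1 5 4
7 8 2

After move 6 (L):
6 0 3
1 5 4
7 8 2

After move 7 (L):
0 6 3
1 5 4
7 8 2

After move 8 (D):
1 6 3
0 5 4
7 8 2

After move 9 (D):
1 6 3
7 5 4
0 8 2

After move 10 (R):
1 6 3
7 5 4
8 0 2

After move 11 (U):
1 6 3
7 0 4
8 5 2

Answer: 1, 6, 3, 7, 0, 4, 8, 5, 2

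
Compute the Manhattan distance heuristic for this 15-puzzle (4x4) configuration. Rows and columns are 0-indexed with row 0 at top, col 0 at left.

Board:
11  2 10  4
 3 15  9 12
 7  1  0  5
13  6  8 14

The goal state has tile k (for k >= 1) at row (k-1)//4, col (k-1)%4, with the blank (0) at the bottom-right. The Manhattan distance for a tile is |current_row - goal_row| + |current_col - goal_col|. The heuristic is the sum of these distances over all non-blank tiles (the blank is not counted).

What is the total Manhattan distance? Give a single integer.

Tile 11: at (0,0), goal (2,2), distance |0-2|+|0-2| = 4
Tile 2: at (0,1), goal (0,1), distance |0-0|+|1-1| = 0
Tile 10: at (0,2), goal (2,1), distance |0-2|+|2-1| = 3
Tile 4: at (0,3), goal (0,3), distance |0-0|+|3-3| = 0
Tile 3: at (1,0), goal (0,2), distance |1-0|+|0-2| = 3
Tile 15: at (1,1), goal (3,2), distance |1-3|+|1-2| = 3
Tile 9: at (1,2), goal (2,0), distance |1-2|+|2-0| = 3
Tile 12: at (1,3), goal (2,3), distance |1-2|+|3-3| = 1
Tile 7: at (2,0), goal (1,2), distance |2-1|+|0-2| = 3
Tile 1: at (2,1), goal (0,0), distance |2-0|+|1-0| = 3
Tile 5: at (2,3), goal (1,0), distance |2-1|+|3-0| = 4
Tile 13: at (3,0), goal (3,0), distance |3-3|+|0-0| = 0
Tile 6: at (3,1), goal (1,1), distance |3-1|+|1-1| = 2
Tile 8: at (3,2), goal (1,3), distance |3-1|+|2-3| = 3
Tile 14: at (3,3), goal (3,1), distance |3-3|+|3-1| = 2
Sum: 4 + 0 + 3 + 0 + 3 + 3 + 3 + 1 + 3 + 3 + 4 + 0 + 2 + 3 + 2 = 34

Answer: 34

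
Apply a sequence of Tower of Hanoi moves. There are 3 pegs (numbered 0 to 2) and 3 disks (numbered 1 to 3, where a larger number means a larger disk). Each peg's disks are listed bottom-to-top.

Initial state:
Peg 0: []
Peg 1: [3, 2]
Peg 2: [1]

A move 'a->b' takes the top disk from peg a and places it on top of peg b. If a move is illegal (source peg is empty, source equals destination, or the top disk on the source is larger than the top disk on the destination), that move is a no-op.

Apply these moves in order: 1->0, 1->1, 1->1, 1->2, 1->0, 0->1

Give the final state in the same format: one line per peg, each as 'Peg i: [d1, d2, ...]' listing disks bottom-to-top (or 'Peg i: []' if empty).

Answer: Peg 0: []
Peg 1: [3, 2]
Peg 2: [1]

Derivation:
After move 1 (1->0):
Peg 0: [2]
Peg 1: [3]
Peg 2: [1]

After move 2 (1->1):
Peg 0: [2]
Peg 1: [3]
Peg 2: [1]

After move 3 (1->1):
Peg 0: [2]
Peg 1: [3]
Peg 2: [1]

After move 4 (1->2):
Peg 0: [2]
Peg 1: [3]
Peg 2: [1]

After move 5 (1->0):
Peg 0: [2]
Peg 1: [3]
Peg 2: [1]

After move 6 (0->1):
Peg 0: []
Peg 1: [3, 2]
Peg 2: [1]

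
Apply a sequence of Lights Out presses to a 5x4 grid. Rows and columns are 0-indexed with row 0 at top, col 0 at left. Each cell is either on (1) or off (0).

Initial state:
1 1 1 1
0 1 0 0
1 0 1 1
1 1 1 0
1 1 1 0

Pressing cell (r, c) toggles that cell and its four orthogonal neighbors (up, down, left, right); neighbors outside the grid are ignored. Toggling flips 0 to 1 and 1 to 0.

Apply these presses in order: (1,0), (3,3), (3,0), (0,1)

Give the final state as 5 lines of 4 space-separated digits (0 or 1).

After press 1 at (1,0):
0 1 1 1
1 0 0 0
0 0 1 1
1 1 1 0
1 1 1 0

After press 2 at (3,3):
0 1 1 1
1 0 0 0
0 0 1 0
1 1 0 1
1 1 1 1

After press 3 at (3,0):
0 1 1 1
1 0 0 0
1 0 1 0
0 0 0 1
0 1 1 1

After press 4 at (0,1):
1 0 0 1
1 1 0 0
1 0 1 0
0 0 0 1
0 1 1 1

Answer: 1 0 0 1
1 1 0 0
1 0 1 0
0 0 0 1
0 1 1 1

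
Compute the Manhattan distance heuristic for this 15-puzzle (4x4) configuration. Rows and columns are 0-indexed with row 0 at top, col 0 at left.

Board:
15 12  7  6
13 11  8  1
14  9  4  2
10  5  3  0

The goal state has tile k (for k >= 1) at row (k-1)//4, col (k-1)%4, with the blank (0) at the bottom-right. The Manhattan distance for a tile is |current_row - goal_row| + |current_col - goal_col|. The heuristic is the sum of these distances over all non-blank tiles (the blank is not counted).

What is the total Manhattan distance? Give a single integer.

Tile 15: at (0,0), goal (3,2), distance |0-3|+|0-2| = 5
Tile 12: at (0,1), goal (2,3), distance |0-2|+|1-3| = 4
Tile 7: at (0,2), goal (1,2), distance |0-1|+|2-2| = 1
Tile 6: at (0,3), goal (1,1), distance |0-1|+|3-1| = 3
Tile 13: at (1,0), goal (3,0), distance |1-3|+|0-0| = 2
Tile 11: at (1,1), goal (2,2), distance |1-2|+|1-2| = 2
Tile 8: at (1,2), goal (1,3), distance |1-1|+|2-3| = 1
Tile 1: at (1,3), goal (0,0), distance |1-0|+|3-0| = 4
Tile 14: at (2,0), goal (3,1), distance |2-3|+|0-1| = 2
Tile 9: at (2,1), goal (2,0), distance |2-2|+|1-0| = 1
Tile 4: at (2,2), goal (0,3), distance |2-0|+|2-3| = 3
Tile 2: at (2,3), goal (0,1), distance |2-0|+|3-1| = 4
Tile 10: at (3,0), goal (2,1), distance |3-2|+|0-1| = 2
Tile 5: at (3,1), goal (1,0), distance |3-1|+|1-0| = 3
Tile 3: at (3,2), goal (0,2), distance |3-0|+|2-2| = 3
Sum: 5 + 4 + 1 + 3 + 2 + 2 + 1 + 4 + 2 + 1 + 3 + 4 + 2 + 3 + 3 = 40

Answer: 40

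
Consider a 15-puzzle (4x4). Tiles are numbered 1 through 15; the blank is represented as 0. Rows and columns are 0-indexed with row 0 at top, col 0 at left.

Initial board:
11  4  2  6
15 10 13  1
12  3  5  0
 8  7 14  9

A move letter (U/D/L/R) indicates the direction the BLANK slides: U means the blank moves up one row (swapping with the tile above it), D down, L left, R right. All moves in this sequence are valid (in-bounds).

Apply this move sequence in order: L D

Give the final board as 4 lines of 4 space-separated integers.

After move 1 (L):
11  4  2  6
15 10 13  1
12  3  0  5
 8  7 14  9

After move 2 (D):
11  4  2  6
15 10 13  1
12  3 14  5
 8  7  0  9

Answer: 11  4  2  6
15 10 13  1
12  3 14  5
 8  7  0  9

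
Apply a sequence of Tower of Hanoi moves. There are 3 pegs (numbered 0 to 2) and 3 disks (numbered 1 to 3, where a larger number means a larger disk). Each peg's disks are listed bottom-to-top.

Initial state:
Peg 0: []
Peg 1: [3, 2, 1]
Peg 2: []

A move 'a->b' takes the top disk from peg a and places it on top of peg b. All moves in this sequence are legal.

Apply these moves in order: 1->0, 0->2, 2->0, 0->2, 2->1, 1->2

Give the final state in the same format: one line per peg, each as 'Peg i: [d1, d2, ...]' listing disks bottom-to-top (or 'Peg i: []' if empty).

Answer: Peg 0: []
Peg 1: [3, 2]
Peg 2: [1]

Derivation:
After move 1 (1->0):
Peg 0: [1]
Peg 1: [3, 2]
Peg 2: []

After move 2 (0->2):
Peg 0: []
Peg 1: [3, 2]
Peg 2: [1]

After move 3 (2->0):
Peg 0: [1]
Peg 1: [3, 2]
Peg 2: []

After move 4 (0->2):
Peg 0: []
Peg 1: [3, 2]
Peg 2: [1]

After move 5 (2->1):
Peg 0: []
Peg 1: [3, 2, 1]
Peg 2: []

After move 6 (1->2):
Peg 0: []
Peg 1: [3, 2]
Peg 2: [1]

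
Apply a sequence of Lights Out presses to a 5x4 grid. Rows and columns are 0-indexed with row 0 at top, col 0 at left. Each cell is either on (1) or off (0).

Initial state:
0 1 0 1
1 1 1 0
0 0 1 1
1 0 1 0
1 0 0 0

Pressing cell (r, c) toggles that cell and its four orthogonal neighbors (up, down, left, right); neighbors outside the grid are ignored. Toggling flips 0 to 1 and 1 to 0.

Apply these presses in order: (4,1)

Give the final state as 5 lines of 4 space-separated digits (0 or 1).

Answer: 0 1 0 1
1 1 1 0
0 0 1 1
1 1 1 0
0 1 1 0

Derivation:
After press 1 at (4,1):
0 1 0 1
1 1 1 0
0 0 1 1
1 1 1 0
0 1 1 0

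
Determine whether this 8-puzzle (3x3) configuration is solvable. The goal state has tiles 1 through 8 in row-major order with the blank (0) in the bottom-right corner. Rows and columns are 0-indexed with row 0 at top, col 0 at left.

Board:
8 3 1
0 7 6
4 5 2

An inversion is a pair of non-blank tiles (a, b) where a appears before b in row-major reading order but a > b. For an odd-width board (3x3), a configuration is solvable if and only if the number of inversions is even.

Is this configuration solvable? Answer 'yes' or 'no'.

Inversions (pairs i<j in row-major order where tile[i] > tile[j] > 0): 18
18 is even, so the puzzle is solvable.

Answer: yes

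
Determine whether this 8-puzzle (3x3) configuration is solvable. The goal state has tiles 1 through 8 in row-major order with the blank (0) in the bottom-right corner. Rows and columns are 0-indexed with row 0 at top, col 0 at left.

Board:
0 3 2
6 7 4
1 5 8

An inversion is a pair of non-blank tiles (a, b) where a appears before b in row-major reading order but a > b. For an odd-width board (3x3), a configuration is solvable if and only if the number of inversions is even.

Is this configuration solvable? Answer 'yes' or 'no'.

Answer: yes

Derivation:
Inversions (pairs i<j in row-major order where tile[i] > tile[j] > 0): 10
10 is even, so the puzzle is solvable.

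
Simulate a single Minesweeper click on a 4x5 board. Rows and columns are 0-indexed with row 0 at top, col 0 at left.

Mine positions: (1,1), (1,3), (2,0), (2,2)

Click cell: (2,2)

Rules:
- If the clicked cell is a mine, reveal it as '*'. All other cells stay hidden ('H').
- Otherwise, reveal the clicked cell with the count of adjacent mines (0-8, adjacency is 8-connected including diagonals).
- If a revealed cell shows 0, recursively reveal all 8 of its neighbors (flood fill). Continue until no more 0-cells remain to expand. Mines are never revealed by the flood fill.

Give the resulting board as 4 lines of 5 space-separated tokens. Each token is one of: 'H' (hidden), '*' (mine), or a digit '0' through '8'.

H H H H H
H H H H H
H H * H H
H H H H H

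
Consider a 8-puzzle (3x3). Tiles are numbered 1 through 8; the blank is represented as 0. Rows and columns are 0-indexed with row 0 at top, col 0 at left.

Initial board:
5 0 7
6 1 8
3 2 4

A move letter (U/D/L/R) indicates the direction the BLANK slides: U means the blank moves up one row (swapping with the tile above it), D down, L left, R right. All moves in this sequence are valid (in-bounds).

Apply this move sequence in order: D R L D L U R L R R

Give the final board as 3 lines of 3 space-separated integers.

After move 1 (D):
5 1 7
6 0 8
3 2 4

After move 2 (R):
5 1 7
6 8 0
3 2 4

After move 3 (L):
5 1 7
6 0 8
3 2 4

After move 4 (D):
5 1 7
6 2 8
3 0 4

After move 5 (L):
5 1 7
6 2 8
0 3 4

After move 6 (U):
5 1 7
0 2 8
6 3 4

After move 7 (R):
5 1 7
2 0 8
6 3 4

After move 8 (L):
5 1 7
0 2 8
6 3 4

After move 9 (R):
5 1 7
2 0 8
6 3 4

After move 10 (R):
5 1 7
2 8 0
6 3 4

Answer: 5 1 7
2 8 0
6 3 4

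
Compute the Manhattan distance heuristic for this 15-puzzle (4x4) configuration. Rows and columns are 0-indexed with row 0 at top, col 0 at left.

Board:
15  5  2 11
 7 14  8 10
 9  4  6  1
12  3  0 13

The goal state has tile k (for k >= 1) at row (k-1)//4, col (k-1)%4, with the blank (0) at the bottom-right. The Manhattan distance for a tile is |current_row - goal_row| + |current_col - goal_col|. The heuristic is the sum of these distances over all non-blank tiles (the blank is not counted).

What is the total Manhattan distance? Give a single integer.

Tile 15: (0,0)->(3,2) = 5
Tile 5: (0,1)->(1,0) = 2
Tile 2: (0,2)->(0,1) = 1
Tile 11: (0,3)->(2,2) = 3
Tile 7: (1,0)->(1,2) = 2
Tile 14: (1,1)->(3,1) = 2
Tile 8: (1,2)->(1,3) = 1
Tile 10: (1,3)->(2,1) = 3
Tile 9: (2,0)->(2,0) = 0
Tile 4: (2,1)->(0,3) = 4
Tile 6: (2,2)->(1,1) = 2
Tile 1: (2,3)->(0,0) = 5
Tile 12: (3,0)->(2,3) = 4
Tile 3: (3,1)->(0,2) = 4
Tile 13: (3,3)->(3,0) = 3
Sum: 5 + 2 + 1 + 3 + 2 + 2 + 1 + 3 + 0 + 4 + 2 + 5 + 4 + 4 + 3 = 41

Answer: 41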